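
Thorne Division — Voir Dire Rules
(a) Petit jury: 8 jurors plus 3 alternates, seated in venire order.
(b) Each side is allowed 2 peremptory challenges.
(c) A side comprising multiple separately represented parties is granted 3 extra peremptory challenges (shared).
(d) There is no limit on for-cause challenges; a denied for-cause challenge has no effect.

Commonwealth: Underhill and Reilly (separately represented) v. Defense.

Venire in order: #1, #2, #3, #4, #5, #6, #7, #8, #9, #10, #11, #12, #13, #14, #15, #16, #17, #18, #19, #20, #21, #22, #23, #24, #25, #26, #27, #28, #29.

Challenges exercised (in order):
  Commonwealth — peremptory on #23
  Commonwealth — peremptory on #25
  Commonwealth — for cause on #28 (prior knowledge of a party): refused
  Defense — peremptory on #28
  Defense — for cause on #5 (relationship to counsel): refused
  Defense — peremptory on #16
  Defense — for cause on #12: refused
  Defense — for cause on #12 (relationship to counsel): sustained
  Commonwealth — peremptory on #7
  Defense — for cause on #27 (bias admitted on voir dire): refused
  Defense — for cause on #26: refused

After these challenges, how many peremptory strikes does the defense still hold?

Defense allotment: 2.
Defense peremptories used: #28, #16 — 2 (for-cause on #5, #12, #12, #27, #26 don't count).
Remaining: 2 − 2 = 0.

0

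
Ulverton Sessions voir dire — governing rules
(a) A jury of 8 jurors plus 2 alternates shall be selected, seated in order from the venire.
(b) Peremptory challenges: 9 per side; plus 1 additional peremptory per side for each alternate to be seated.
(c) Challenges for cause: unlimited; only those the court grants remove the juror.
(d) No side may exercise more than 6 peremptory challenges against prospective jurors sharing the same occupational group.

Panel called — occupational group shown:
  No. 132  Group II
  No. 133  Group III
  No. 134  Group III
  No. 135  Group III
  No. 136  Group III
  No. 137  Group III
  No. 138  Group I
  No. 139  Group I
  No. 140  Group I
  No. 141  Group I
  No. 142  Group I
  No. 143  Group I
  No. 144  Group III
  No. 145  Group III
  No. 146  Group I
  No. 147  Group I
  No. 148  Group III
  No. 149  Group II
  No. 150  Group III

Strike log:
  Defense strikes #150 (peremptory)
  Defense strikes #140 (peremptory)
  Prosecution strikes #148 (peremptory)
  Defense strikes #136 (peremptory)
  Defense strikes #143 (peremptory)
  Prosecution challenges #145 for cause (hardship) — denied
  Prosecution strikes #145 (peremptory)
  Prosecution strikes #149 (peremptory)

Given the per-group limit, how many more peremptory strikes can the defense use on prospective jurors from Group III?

4

Defense peremptories so far: #150, #140, #136, #143 — 4 of 11 used, 7 left overall.
Against Group III: #150, #136 — 2 used; per-group cap 6 leaves 4.
Binding limit: min(7, 4) = 4.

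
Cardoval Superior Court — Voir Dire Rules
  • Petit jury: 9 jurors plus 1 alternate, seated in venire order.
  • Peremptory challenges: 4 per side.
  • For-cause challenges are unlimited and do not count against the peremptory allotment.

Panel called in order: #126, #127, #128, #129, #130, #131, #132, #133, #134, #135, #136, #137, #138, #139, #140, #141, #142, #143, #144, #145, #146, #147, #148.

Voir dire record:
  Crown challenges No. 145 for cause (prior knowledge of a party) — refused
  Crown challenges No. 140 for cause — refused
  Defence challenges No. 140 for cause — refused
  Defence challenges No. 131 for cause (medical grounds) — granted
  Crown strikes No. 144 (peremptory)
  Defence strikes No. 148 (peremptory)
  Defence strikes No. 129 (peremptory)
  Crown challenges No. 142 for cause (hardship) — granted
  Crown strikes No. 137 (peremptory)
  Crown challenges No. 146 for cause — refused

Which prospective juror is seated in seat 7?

Removed: #129, #131, #137, #142, #144, #148. (#140, #145, #146 stay — for-cause denied.)
Seating in order: seats 1–9 → #126, #127, #128, #130, #132, #133, #134, #135, #136; alternates → #138.
So seat 7 is #134.

134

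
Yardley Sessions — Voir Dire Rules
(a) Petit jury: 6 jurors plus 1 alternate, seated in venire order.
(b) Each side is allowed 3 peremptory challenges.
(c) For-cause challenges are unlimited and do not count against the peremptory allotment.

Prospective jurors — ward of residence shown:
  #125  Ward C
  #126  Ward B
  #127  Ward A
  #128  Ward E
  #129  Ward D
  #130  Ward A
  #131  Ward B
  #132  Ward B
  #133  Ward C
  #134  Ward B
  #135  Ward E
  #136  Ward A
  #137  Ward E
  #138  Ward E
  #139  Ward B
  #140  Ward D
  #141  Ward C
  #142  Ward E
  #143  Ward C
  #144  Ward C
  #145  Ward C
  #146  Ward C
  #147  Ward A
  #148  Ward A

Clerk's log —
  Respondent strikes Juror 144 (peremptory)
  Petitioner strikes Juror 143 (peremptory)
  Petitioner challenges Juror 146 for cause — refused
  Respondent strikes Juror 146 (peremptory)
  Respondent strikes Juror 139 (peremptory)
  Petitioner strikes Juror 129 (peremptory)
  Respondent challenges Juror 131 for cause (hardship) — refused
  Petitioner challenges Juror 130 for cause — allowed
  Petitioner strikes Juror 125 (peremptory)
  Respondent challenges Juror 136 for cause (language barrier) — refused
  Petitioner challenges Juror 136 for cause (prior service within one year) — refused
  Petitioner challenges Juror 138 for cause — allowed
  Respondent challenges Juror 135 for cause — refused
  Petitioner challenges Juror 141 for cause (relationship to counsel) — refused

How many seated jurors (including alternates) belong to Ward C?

Removed: #125, #129, #130, #138, #139, #143, #144, #146.
Seated (7 incl. alternates): #126, #127, #128, #131, #132, #133, #134.
Of those, in Ward C: #133 → 1.

1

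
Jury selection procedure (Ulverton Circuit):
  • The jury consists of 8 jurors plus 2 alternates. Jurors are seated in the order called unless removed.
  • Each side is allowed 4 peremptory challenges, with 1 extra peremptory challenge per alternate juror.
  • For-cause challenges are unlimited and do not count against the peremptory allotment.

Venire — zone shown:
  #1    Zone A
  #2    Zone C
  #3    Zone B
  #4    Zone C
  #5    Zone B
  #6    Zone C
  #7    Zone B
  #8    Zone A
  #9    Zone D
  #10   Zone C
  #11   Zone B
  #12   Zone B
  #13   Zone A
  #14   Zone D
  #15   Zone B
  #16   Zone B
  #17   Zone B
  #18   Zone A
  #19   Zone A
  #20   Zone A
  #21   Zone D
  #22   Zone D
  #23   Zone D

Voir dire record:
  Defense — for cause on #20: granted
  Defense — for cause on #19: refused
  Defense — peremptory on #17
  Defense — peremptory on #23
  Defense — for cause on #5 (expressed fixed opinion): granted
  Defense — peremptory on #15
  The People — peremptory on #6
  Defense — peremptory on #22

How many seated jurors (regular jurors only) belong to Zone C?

Removed: #5, #6, #15, #17, #20, #22, #23.
Seated jurors 1–8: #1, #2, #3, #4, #7, #8, #9, #10 (alternates #11, #12 not counted).
Of those, in Zone C: #2, #4, #10 → 3.

3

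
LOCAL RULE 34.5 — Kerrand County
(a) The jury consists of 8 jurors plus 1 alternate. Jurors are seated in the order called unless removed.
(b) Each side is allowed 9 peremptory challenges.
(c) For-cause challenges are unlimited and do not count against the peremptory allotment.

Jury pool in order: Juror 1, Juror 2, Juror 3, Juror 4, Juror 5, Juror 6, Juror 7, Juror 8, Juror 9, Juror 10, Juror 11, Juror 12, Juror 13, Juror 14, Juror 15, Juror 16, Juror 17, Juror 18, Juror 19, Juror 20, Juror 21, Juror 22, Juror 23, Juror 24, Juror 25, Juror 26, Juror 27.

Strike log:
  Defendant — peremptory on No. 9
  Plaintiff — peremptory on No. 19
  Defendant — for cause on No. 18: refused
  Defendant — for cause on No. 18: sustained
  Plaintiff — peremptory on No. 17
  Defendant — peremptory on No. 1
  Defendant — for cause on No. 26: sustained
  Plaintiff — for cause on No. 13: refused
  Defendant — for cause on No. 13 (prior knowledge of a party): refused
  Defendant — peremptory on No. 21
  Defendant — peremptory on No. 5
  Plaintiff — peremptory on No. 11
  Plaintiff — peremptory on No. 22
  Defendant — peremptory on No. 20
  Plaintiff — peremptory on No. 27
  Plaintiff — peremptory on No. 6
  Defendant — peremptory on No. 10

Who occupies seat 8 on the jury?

14

Removed: #1, #5, #6, #9, #10, #11, #17, #18, #19, #20, #21, #22, #26, #27. (#13 stays — for-cause denied.)
Filling seats in venire order through position 8: #2, #3, #4, #7, #8, #12, #13, #14.
So seat 8 is #14.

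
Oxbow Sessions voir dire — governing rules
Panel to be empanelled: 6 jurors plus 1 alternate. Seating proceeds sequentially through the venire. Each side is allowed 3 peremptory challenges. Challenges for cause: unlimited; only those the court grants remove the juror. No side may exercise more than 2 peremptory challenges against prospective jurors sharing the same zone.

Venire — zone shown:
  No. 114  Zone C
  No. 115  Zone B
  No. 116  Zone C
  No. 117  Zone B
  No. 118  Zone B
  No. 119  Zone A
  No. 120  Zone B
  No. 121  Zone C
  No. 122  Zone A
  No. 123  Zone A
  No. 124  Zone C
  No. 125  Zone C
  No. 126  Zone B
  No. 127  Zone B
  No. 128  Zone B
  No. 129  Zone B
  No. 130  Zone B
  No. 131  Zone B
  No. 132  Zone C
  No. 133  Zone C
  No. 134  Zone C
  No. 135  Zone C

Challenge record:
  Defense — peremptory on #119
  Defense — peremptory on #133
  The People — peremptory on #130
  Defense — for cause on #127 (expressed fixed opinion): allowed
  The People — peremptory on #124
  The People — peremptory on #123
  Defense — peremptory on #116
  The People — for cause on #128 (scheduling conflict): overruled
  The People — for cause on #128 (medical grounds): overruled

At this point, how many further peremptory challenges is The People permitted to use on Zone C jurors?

The People peremptories so far: #130, #124, #123 — 3 of 3 used, 0 left overall.
Against Zone C: #124 — 1 used; per-zone cap 2 leaves 1.
Binding limit: min(0, 1) = 0.

0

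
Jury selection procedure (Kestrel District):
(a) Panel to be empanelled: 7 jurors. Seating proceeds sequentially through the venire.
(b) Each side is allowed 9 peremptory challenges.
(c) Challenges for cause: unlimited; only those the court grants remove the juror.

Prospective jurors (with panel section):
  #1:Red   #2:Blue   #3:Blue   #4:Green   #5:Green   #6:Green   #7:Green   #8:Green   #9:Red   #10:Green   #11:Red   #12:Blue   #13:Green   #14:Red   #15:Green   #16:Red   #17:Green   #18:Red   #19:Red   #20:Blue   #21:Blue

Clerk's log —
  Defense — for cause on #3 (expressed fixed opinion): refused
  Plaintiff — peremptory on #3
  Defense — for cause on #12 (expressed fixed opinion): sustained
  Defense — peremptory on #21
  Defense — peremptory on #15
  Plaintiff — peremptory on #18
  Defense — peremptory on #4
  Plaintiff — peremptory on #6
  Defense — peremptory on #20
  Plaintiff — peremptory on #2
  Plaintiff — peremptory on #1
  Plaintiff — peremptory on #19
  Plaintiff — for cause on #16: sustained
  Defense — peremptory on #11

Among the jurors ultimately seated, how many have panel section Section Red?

2

Removed: #1, #2, #3, #4, #6, #11, #12, #15, #16, #18, #19, #20, #21.
Seated jurors 1–7: #5, #7, #8, #9, #10, #13, #14.
Of those, in Section Red: #9, #14 → 2.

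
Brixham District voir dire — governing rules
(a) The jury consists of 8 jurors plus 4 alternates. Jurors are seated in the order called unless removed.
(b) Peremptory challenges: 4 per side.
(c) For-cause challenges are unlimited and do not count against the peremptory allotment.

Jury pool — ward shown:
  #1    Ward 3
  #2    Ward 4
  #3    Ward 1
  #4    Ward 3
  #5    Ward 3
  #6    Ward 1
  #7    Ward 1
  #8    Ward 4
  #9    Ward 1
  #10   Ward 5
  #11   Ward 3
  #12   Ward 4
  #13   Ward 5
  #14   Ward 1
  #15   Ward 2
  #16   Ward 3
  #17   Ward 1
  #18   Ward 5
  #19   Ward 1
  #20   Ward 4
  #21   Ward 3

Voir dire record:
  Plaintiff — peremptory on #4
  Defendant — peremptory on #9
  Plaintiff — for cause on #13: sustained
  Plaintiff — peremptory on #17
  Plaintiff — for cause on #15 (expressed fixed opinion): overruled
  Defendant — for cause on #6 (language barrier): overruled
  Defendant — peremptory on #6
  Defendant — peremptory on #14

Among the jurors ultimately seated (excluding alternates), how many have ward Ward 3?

3

Removed: #4, #6, #9, #13, #14, #17.
Seated jurors 1–8: #1, #2, #3, #5, #7, #8, #10, #11 (alternates #12, #15, #16, #18 not counted).
Of those, in Ward 3: #1, #5, #11 → 3.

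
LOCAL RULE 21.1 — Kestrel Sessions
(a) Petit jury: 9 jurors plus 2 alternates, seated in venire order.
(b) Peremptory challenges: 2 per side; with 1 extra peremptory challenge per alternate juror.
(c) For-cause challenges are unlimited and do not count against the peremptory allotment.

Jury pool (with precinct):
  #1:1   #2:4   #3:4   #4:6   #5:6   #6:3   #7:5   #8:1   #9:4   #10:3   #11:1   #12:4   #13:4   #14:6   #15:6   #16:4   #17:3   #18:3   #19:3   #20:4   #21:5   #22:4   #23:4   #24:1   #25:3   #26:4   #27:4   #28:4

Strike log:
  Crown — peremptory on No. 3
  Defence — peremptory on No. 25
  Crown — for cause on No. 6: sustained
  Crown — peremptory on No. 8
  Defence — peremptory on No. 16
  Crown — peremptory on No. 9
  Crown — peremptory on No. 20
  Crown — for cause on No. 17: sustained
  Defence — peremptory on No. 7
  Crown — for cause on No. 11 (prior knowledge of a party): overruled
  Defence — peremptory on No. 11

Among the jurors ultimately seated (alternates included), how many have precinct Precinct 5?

Removed: #3, #6, #7, #8, #9, #11, #16, #17, #20, #25.
Seated (11 incl. alternates): #1, #2, #4, #5, #10, #12, #13, #14, #15, #18, #19.
None of those are in Precinct 5 → 0.

0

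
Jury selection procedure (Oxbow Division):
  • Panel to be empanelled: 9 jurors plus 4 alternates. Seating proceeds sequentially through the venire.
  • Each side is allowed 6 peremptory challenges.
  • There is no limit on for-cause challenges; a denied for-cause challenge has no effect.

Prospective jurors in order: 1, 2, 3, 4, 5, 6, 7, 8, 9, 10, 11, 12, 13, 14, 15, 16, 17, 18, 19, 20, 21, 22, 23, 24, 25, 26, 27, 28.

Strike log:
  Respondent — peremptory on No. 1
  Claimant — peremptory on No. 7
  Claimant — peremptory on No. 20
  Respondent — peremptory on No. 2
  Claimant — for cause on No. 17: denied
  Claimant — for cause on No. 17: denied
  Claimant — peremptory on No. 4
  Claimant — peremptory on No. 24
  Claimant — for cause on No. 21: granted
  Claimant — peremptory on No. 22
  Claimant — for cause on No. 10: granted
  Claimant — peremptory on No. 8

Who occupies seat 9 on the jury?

15

Removed: #1, #2, #4, #7, #8, #10, #20, #21, #22, #24. (#17 stays — for-cause denied.)
Seating in order: seats 1–9 → #3, #5, #6, #9, #11, #12, #13, #14, #15; alternates → #16, #17, #18, #19.
So seat 9 is #15.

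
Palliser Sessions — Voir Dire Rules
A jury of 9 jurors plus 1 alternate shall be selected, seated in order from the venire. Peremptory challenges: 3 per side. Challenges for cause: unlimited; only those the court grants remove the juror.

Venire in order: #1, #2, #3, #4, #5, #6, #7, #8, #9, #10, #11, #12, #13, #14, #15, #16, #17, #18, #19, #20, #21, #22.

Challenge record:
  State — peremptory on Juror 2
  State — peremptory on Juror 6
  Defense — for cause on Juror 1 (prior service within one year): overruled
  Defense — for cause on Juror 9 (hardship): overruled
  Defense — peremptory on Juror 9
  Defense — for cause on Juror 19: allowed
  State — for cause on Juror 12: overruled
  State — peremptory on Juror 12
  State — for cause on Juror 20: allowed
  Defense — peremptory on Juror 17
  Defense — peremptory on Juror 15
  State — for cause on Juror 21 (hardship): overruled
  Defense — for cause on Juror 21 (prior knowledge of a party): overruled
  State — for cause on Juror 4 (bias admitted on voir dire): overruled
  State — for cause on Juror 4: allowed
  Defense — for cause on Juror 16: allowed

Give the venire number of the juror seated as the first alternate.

18

Removed: #2, #4, #6, #9, #12, #15, #16, #17, #19, #20. (#1, #21 stay — for-cause denied.)
Seating in order: seats 1–9 → #1, #3, #5, #7, #8, #10, #11, #13, #14; alternates → #18.
So alternate 1 is #18.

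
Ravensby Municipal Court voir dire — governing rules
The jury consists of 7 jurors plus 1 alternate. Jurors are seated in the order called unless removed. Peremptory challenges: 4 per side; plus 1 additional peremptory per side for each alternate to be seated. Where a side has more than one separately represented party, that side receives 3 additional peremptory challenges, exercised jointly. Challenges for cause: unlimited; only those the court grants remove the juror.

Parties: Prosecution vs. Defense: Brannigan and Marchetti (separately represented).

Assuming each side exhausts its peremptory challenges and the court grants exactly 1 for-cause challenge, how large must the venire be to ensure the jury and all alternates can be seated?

Seats to fill: 7 + 1 alternates = 8.
Peremptories — Prosecution: 4 + 1×1 = 5; Defense: 4 + 1×1 + 3 = 8; total 13.
For-cause removals: 1.
Minimum venire: 8 + 13 + 1 = 22.

22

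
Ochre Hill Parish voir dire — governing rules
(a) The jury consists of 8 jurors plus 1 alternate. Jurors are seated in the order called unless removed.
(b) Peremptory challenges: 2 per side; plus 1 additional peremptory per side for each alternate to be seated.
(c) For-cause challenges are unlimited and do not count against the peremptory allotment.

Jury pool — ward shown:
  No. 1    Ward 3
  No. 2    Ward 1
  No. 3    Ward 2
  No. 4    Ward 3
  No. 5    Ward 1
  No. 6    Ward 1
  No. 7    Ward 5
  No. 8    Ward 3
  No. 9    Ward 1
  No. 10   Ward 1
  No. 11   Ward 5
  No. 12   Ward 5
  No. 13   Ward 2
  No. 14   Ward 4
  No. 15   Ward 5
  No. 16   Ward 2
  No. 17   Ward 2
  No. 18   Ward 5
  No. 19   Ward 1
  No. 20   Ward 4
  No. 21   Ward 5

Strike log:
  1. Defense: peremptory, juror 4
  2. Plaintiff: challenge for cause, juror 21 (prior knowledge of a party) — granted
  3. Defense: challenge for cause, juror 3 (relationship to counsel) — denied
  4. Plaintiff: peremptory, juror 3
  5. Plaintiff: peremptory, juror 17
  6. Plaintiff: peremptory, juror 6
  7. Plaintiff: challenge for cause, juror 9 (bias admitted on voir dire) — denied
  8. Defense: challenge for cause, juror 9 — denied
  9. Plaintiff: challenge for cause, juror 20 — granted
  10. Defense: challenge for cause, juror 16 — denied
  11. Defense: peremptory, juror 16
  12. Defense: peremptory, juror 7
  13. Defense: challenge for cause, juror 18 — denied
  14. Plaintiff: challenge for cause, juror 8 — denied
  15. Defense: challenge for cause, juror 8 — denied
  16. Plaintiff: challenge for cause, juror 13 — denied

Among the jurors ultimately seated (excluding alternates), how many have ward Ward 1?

4

Removed: #3, #4, #6, #7, #16, #17, #20, #21.
Seated jurors 1–8: #1, #2, #5, #8, #9, #10, #11, #12 (alternates #13 not counted).
Of those, in Ward 1: #2, #5, #9, #10 → 4.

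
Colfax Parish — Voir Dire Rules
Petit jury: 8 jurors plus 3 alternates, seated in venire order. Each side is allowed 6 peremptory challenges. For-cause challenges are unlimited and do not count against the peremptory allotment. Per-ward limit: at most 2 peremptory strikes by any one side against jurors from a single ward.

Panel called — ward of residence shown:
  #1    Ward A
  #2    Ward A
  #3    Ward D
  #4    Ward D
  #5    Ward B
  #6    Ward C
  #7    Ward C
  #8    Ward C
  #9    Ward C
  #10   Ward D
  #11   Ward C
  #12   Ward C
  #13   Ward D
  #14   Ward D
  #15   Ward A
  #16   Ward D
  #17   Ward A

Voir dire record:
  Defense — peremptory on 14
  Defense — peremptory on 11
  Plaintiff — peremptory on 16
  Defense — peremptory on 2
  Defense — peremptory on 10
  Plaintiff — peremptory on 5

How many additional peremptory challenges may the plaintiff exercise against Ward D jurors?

1

Plaintiff peremptories so far: #16, #5 — 2 of 6 used, 4 left overall.
Against Ward D: #16 — 1 used; per-ward cap 2 leaves 1.
Binding limit: min(4, 1) = 1.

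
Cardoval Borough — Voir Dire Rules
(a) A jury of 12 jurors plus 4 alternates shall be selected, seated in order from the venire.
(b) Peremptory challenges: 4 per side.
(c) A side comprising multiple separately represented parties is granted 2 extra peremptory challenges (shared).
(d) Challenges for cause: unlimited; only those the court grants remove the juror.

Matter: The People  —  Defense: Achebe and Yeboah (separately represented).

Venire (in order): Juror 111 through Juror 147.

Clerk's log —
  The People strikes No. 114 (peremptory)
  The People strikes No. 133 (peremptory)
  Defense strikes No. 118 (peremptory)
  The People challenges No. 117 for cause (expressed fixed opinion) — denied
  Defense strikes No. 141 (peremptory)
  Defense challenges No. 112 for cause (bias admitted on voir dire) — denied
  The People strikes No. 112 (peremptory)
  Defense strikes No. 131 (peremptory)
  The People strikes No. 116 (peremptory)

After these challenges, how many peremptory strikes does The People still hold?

0

The People allotment: 4.
The People peremptories used: #114, #133, #112, #116 — 4 (the for-cause on #117 doesn't count).
Remaining: 4 − 4 = 0.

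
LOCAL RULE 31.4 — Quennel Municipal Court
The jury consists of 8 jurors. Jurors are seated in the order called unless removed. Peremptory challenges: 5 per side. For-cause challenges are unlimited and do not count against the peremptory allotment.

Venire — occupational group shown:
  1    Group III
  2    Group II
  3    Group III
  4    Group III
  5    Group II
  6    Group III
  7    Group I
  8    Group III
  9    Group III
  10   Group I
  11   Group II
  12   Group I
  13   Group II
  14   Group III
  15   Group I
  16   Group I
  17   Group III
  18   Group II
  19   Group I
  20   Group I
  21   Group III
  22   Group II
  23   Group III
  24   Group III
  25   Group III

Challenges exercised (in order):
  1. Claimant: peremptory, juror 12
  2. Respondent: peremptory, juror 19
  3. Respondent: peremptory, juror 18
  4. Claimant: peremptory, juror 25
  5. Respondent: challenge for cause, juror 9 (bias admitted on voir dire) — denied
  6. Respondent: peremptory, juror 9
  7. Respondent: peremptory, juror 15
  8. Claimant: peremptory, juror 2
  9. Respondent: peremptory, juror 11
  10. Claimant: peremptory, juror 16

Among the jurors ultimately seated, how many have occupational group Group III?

5

Removed: #2, #9, #11, #12, #15, #16, #18, #19, #25.
Seated jurors 1–8: #1, #3, #4, #5, #6, #7, #8, #10.
Of those, in Group III: #1, #3, #4, #6, #8 → 5.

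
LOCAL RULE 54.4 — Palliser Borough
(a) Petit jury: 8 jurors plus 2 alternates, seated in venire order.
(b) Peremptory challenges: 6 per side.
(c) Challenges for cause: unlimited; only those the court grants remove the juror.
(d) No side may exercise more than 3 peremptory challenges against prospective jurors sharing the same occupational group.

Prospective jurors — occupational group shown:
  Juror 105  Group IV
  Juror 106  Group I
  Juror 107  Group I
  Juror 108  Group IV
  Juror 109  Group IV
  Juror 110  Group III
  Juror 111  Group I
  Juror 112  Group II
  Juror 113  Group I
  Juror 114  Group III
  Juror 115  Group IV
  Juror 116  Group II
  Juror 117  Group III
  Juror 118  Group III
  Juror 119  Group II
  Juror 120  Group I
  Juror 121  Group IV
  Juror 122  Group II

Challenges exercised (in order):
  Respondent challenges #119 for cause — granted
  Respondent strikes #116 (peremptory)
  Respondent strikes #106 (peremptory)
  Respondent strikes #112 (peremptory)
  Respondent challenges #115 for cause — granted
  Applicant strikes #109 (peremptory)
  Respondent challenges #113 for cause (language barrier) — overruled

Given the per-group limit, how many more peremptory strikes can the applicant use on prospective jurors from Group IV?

2

Applicant peremptories so far: #109 — 1 of 6 used, 5 left overall.
Against Group IV: #109 — 1 used; per-group cap 3 leaves 2.
Binding limit: min(5, 2) = 2.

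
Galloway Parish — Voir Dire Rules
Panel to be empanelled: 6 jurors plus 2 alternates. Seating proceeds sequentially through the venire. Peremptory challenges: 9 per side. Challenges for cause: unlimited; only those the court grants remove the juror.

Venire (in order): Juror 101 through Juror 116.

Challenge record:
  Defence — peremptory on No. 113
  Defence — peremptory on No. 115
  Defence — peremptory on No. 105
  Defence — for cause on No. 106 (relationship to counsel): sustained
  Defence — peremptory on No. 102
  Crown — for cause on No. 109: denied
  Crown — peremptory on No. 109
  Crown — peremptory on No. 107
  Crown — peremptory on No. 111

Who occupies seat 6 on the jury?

Removed: #102, #105, #106, #107, #109, #111, #113, #115.
Filling seats in venire order through position 6: #101, #103, #104, #108, #110, #112.
So seat 6 is #112.

112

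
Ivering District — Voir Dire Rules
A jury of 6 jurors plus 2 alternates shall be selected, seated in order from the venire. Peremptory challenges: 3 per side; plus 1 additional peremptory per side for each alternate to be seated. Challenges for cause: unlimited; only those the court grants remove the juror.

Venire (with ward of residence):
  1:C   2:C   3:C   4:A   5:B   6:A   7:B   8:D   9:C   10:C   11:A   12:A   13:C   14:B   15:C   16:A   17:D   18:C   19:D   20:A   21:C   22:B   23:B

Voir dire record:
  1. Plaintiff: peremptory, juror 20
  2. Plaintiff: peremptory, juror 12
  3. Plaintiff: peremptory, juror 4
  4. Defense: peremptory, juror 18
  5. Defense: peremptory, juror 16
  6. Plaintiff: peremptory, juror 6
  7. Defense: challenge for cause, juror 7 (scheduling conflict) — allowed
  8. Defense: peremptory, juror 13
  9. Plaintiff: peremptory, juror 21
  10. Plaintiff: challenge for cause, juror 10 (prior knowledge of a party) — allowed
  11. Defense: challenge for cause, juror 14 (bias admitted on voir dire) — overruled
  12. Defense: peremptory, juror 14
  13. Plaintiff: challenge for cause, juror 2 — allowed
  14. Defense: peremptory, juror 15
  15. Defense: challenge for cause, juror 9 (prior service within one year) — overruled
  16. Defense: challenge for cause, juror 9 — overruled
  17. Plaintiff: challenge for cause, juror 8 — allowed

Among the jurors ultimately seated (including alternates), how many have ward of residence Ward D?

Removed: #2, #4, #6, #7, #8, #10, #12, #13, #14, #15, #16, #18, #20, #21.
Seated (8 incl. alternates): #1, #3, #5, #9, #11, #17, #19, #22.
Of those, in Ward D: #17, #19 → 2.

2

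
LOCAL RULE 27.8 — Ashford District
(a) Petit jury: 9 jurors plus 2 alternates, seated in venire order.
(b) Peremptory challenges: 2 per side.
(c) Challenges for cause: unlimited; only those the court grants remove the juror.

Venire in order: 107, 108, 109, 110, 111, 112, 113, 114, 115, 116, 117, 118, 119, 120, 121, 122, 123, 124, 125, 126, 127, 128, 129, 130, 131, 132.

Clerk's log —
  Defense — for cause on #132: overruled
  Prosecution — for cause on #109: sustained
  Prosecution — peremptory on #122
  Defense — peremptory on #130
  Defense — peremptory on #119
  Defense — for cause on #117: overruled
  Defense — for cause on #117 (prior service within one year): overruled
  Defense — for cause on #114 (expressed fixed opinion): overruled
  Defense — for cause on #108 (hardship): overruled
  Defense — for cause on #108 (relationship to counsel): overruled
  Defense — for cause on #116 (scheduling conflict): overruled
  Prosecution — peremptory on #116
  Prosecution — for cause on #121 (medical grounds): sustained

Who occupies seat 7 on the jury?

114

Removed: #109, #116, #119, #121, #122, #130. (#108, #114, #117, #132 stay — for-cause denied.)
Filling seats in venire order through position 7: #107, #108, #110, #111, #112, #113, #114.
So seat 7 is #114.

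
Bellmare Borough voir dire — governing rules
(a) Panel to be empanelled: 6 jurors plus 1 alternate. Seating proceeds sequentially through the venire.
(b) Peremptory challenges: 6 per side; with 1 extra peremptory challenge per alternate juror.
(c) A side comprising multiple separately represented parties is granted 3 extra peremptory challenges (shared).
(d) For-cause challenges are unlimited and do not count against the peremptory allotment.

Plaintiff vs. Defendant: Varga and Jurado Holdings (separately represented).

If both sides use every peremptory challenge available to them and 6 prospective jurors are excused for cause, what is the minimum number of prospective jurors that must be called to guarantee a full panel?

Seats to fill: 6 + 1 alternates = 7.
Peremptories — Plaintiff: 6 + 1×1 = 7; Defendant: 6 + 1×1 + 3 = 10; total 17.
For-cause removals: 6.
Minimum venire: 7 + 17 + 6 = 30.

30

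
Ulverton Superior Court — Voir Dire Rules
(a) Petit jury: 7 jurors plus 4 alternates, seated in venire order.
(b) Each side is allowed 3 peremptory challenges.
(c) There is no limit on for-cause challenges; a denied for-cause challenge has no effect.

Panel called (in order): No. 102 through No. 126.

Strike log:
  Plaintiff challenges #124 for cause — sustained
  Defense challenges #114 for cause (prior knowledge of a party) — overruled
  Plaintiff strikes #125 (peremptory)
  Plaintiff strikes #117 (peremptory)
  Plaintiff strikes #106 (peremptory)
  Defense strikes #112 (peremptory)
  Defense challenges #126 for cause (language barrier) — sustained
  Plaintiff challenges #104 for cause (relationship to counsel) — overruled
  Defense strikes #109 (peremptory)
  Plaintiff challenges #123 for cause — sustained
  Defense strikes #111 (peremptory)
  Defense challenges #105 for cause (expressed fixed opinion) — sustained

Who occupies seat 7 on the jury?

113

Removed: #105, #106, #109, #111, #112, #117, #123, #124, #125, #126. (#104, #114 stay — for-cause denied.)
Filling seats in venire order through position 7: #102, #103, #104, #107, #108, #110, #113.
So seat 7 is #113.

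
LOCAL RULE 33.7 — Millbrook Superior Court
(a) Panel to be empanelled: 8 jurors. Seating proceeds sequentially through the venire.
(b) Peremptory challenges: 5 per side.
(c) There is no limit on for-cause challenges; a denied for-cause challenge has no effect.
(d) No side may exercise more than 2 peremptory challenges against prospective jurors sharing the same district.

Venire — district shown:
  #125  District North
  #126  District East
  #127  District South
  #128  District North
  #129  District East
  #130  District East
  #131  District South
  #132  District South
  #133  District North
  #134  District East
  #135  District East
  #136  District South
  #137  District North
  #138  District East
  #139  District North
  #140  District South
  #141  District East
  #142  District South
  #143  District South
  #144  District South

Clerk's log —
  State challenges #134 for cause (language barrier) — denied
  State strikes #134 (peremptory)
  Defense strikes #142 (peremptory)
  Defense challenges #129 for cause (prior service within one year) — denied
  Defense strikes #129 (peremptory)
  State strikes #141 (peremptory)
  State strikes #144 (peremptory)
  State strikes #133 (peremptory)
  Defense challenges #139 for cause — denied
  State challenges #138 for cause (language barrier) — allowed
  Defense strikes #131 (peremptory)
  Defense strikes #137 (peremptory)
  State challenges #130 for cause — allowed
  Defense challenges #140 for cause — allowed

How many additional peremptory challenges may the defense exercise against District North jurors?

Defense peremptories so far: #142, #129, #131, #137 — 4 of 5 used, 1 left overall.
Against District North: #137 — 1 used; per-district cap 2 leaves 1.
Binding limit: min(1, 1) = 1.

1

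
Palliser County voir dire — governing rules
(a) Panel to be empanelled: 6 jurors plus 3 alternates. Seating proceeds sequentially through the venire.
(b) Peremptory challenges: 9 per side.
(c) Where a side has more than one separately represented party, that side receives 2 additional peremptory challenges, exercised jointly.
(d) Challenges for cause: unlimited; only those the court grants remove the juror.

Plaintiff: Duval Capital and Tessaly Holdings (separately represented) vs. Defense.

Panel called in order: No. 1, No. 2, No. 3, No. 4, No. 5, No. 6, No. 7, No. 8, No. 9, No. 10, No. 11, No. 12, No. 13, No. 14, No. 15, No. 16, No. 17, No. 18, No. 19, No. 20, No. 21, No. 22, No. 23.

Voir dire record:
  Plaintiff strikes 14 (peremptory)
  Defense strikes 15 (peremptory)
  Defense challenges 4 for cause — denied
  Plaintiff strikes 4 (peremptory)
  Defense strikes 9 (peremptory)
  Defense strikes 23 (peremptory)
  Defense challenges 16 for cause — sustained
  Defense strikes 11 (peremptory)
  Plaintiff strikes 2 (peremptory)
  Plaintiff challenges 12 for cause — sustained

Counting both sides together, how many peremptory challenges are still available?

Plaintiff allotment: 9 base + 2 multi-party = 11. Defense allotment: 9.
Plaintiff peremptories used: #14, #4, #2 — 3 (the for-cause on #12 doesn't count).
Defense peremptories used: #15, #9, #23, #11 — 4 (for-cause on #4, #16 don't count).
Remaining: (11 − 3) + (9 − 4) = 13.

13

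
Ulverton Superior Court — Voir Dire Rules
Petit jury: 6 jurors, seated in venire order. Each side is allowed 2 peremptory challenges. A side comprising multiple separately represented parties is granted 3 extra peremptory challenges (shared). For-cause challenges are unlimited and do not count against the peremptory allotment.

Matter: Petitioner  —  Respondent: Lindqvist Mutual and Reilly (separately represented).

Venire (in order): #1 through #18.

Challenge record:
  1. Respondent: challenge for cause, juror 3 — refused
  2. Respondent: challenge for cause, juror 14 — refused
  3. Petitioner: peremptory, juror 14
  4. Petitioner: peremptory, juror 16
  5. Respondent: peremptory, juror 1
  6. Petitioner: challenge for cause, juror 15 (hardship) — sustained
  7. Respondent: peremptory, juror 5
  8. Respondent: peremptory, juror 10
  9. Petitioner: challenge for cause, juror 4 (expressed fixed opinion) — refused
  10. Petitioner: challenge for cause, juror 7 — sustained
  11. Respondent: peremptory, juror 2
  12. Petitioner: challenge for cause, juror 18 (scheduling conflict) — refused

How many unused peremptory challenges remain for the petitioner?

0

Petitioner allotment: 2.
Petitioner peremptories used: #14, #16 — 2 (for-cause on #15, #4, #7, #18 don't count).
Remaining: 2 − 2 = 0.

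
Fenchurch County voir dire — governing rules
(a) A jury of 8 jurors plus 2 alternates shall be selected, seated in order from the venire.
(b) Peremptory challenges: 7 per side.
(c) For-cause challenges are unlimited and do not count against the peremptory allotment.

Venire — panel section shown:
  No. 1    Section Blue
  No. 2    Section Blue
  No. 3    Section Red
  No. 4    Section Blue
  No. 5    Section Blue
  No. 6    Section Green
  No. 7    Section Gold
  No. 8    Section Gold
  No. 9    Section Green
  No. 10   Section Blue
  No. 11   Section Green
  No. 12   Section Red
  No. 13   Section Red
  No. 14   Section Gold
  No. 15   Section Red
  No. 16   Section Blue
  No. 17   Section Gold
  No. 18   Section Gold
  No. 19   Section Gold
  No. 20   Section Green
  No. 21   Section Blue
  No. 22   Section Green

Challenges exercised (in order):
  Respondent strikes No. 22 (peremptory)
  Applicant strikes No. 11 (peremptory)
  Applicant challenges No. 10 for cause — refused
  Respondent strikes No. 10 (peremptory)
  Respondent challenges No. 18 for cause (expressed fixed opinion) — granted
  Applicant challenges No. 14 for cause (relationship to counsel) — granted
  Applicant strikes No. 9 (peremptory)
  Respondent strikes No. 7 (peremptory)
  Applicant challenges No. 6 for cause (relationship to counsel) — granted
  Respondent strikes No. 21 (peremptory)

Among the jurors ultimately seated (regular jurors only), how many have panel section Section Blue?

4

Removed: #6, #7, #9, #10, #11, #14, #18, #21, #22.
Seated jurors 1–8: #1, #2, #3, #4, #5, #8, #12, #13 (alternates #15, #16 not counted).
Of those, in Section Blue: #1, #2, #4, #5 → 4.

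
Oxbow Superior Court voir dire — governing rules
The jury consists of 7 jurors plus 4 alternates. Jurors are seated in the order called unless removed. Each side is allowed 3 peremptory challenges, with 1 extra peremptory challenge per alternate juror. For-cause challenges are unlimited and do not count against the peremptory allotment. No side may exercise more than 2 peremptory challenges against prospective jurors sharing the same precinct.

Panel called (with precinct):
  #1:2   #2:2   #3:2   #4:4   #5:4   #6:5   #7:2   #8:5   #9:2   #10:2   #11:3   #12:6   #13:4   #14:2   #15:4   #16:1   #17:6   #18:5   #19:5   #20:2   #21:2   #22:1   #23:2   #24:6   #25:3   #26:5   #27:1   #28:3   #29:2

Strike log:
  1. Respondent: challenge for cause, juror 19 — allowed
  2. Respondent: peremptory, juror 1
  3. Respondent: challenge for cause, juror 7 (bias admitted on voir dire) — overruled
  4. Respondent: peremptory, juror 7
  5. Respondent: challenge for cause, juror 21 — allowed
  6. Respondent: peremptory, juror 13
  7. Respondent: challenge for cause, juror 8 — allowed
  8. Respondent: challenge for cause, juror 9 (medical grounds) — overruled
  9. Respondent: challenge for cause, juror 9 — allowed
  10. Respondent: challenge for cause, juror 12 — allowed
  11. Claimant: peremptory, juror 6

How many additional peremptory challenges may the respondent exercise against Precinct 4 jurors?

1

Respondent peremptories so far: #1, #7, #13 — 3 of 7 used, 4 left overall.
Against Precinct 4: #13 — 1 used; per-precinct cap 2 leaves 1.
Binding limit: min(4, 1) = 1.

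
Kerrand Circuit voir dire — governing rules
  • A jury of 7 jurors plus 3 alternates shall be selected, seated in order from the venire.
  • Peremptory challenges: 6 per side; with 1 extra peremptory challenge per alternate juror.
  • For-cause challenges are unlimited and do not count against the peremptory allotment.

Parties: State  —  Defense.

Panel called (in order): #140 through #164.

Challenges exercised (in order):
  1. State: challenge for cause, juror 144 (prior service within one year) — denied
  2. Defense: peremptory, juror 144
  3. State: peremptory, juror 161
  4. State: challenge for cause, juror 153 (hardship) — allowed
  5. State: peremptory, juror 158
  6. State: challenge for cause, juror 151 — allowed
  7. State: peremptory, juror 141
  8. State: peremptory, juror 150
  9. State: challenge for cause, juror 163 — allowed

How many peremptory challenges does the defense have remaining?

8

Defense allotment: 6 base + 1 × 3 alternates = 9.
Defense peremptories used: #144 — 1.
Remaining: 9 − 1 = 8.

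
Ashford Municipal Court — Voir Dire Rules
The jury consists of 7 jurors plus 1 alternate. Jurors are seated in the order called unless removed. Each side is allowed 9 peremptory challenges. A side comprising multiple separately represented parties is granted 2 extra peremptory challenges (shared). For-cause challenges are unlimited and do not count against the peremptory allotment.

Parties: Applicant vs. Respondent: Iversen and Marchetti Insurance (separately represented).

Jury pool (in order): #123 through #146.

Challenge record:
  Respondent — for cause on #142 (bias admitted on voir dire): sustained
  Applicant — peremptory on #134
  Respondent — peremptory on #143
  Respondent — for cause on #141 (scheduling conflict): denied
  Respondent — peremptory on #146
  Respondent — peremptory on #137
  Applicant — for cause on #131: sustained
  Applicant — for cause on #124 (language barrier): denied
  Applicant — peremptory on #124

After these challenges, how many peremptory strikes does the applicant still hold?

Applicant allotment: 9.
Applicant peremptories used: #134, #124 — 2 (for-cause on #131, #124 don't count).
Remaining: 9 − 2 = 7.

7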